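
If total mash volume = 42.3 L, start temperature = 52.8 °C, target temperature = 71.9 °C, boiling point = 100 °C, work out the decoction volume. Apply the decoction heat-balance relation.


V_dec = V_total·(T_target − T_start)/(T_boil − T_start)
V_dec = 42.3·(71.9 − 52.8)/(100 − 52.8)

17.1172 L


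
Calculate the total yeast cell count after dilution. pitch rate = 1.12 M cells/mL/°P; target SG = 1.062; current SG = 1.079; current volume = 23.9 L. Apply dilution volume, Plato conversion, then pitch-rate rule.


V_w = V·((SG_c−1)/(SG_t−1)−1);  °P = 259 − 259/SG_t;  cells = rate·(V+V_w)·°P
V_w = 23.9·((1.079−1)/(1.062−1)−1) = 6.5532
V_final = 23.9 + 6.5532 = 30.4532
°P = 259 − 259/1.062 = 15.1205
cells = 1.12·30.4532·15.1205

515.7251 billion cells


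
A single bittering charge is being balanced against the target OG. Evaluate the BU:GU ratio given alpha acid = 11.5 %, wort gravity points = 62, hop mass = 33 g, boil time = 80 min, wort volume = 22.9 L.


U = 1.65·0.000125^(GP/1000)·(1−e^(−0.04t))/4.15;  IBU = (α/100)·m·U·1000/V;  BU:GU = IBU/GP
U = 1.65·0.000125^(62/1000)·(1−e^(−0.04·80))/4.15 = 0.2185
IBU = (11.5/100)·33·0.2185·1000/22.9 = 36.2032
BU:GU = 36.2032/62

0.5839


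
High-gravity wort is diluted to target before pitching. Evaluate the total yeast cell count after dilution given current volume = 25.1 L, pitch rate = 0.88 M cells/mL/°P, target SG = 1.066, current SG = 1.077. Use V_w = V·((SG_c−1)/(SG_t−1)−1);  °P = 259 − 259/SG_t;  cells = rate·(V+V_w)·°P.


V_w = 25.1·((1.077−1)/(1.066−1)−1) = 4.1833
V_final = 25.1 + 4.1833 = 29.2833
°P = 259 − 259/1.066 = 16.0356
cells = 0.88·29.2833·16.0356

413.2279 billion cells


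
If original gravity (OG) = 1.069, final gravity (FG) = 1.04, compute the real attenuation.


AA = (OG−FG)/(OG−1)·100;  RA = AA·0.8192
AA = (1.069 − 1.04)/(1.069 − 1)·100 = 42.0290
RA = 42.0290·0.8192

34.4301 %


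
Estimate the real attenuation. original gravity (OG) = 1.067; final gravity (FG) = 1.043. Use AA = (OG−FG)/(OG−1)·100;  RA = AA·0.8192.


AA = (1.067 − 1.043)/(1.067 − 1)·100 = 35.8209
RA = 35.8209·0.8192

29.3445 %


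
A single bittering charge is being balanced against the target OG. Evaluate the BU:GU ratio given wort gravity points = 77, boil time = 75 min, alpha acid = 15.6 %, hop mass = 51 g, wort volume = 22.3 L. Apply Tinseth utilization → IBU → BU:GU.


U = 1.65·0.000125^(GP/1000)·(1−e^(−0.04t))/4.15;  IBU = (α/100)·m·U·1000/V;  BU:GU = IBU/GP
U = 1.65·0.000125^(77/1000)·(1−e^(−0.04·75))/4.15 = 0.1891
IBU = (15.6/100)·51·0.1891·1000/22.3 = 67.4697
BU:GU = 67.4697/77

0.8762


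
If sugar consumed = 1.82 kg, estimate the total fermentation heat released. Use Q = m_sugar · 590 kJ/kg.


Q = 1.82 · 590

1073.8000 kJ


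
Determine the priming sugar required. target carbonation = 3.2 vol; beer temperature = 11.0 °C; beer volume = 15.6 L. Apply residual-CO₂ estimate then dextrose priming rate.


residual = 14.695·(0.01821 + 0.09011·e^(−0.04·T));  sugar = (target − residual)·4.0·V
residual = 14.695·(0.01821 + 0.09011·e^(−0.04·11.0)) = 1.1204
sugar = (3.2 − 1.1204)·4.0·15.6

129.7666 g


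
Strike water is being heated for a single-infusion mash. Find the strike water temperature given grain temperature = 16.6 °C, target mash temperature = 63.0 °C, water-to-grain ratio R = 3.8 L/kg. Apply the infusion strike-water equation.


T_strike = (0.41/R)·(T_mash − T_grain) + T_mash
T_strike = (0.41/3.8)·(63.0 − 16.6) + 63.0

68.0063 °C


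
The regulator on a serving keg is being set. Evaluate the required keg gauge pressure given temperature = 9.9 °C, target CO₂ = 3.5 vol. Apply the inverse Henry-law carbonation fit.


psi = vols/(0.01821 + 0.09011·e^(−0.04·T)) − 14.695
psi = 3.5/(0.01821 + 0.09011·e^(−0.04·9.9)) − 14.695

29.6905 psi


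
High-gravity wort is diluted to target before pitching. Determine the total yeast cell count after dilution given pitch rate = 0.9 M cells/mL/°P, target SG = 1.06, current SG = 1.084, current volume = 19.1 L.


V_w = V·((SG_c−1)/(SG_t−1)−1);  °P = 259 − 259/SG_t;  cells = rate·(V+V_w)·°P
V_w = 19.1·((1.084−1)/(1.06−1)−1) = 7.6400
V_final = 19.1 + 7.6400 = 26.7400
°P = 259 − 259/1.06 = 14.6604
cells = 0.9·26.7400·14.6604

352.8166 billion cells


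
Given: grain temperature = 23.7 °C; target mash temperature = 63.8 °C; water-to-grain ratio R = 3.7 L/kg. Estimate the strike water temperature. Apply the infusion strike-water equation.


T_strike = (0.41/R)·(T_mash − T_grain) + T_mash
T_strike = (0.41/3.7)·(63.8 − 23.7) + 63.8

68.2435 °C


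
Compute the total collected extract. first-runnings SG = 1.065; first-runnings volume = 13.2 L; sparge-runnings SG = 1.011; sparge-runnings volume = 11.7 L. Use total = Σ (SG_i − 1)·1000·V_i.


first = (1.065 − 1)·1000·13.2 = 858.0000
sparge = (1.011 − 1)·1000·11.7 = 128.7000
total = 858.0000 + 128.7000

986.7000 gravity·L


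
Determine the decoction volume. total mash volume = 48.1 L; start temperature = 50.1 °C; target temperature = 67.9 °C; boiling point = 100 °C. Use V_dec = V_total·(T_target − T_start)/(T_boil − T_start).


V_dec = 48.1·(67.9 − 50.1)/(100 − 50.1)

17.1579 L


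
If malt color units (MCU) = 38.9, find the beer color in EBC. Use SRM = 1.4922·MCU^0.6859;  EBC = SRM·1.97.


SRM = 1.4922·38.9^0.6859 = 18.3812
EBC = 18.3812·1.97

36.2109 EBC


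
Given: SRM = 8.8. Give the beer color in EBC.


EBC = SRM · 1.97
EBC = 8.8 · 1.97

17.3360 EBC


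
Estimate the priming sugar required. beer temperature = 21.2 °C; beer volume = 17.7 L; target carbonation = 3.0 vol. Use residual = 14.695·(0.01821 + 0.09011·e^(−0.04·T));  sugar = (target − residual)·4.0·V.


residual = 14.695·(0.01821 + 0.09011·e^(−0.04·21.2)) = 0.8347
sugar = (3.0 − 0.8347)·4.0·17.7

153.3034 g


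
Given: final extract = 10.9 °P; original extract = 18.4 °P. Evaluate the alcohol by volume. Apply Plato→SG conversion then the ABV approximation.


SG = 259/(259 − P);  ABV = (OG − FG)·131.25
OG = 259/(259 − 18.4) = 1.0765
FG = 259/(259 − 10.9) = 1.0439
ABV = (1.0765 − 1.0439)·131.25

4.2711 % ABV


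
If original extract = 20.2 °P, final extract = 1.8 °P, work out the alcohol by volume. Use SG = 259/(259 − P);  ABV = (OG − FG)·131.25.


OG = 259/(259 − 20.2) = 1.0846
FG = 259/(259 − 1.8) = 1.0070
ABV = (1.0846 − 1.0070)·131.25

10.1838 % ABV


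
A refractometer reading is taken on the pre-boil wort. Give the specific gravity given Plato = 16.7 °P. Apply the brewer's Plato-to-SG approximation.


SG = 259/(259 − P)
SG = 259/(259 − 16.7)

1.0689


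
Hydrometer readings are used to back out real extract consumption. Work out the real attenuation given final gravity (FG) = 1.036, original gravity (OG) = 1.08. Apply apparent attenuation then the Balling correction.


AA = (OG−FG)/(OG−1)·100;  RA = AA·0.8192
AA = (1.08 − 1.036)/(1.08 − 1)·100 = 55.0000
RA = 55.0000·0.8192

45.0560 %


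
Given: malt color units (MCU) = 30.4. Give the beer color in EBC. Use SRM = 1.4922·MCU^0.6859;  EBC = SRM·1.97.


SRM = 1.4922·30.4^0.6859 = 15.5214
EBC = 15.5214·1.97

30.5771 EBC


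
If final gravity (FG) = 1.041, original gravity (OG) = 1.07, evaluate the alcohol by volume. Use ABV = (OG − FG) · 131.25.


ABV = (1.07 − 1.041) · 131.25

3.8063 % ABV


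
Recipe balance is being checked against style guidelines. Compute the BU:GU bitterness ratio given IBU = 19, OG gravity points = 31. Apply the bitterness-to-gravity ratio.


BU:GU = IBU / OG_points
BU:GU = 19 / 31

0.6129


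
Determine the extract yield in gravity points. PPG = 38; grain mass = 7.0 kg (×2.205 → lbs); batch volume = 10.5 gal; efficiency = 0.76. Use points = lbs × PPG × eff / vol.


lbs = 7.0 × 2.205 = 15.4350
points = 15.4350 × 38 × 0.76 / 10.5

42.4536 points


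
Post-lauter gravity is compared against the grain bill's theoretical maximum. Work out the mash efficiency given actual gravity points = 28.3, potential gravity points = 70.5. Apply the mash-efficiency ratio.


efficiency = actual / potential × 100
efficiency = 28.3 / 70.5 × 100

40.1418 %


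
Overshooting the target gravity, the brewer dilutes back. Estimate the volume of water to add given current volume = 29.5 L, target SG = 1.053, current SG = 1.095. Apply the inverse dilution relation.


V_water = V·((SG_curr − 1)/(SG_target − 1) − 1)
V_water = 29.5·((1.095 − 1)/(1.053 − 1) − 1)

23.3774 L


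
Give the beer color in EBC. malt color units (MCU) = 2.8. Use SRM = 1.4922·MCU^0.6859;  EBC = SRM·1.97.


SRM = 1.4922·2.8^0.6859 = 3.0237
EBC = 3.0237·1.97

5.9566 EBC


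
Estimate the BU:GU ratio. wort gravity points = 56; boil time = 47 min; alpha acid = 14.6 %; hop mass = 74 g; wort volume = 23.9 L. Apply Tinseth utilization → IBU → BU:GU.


U = 1.65·0.000125^(GP/1000)·(1−e^(−0.04t))/4.15;  IBU = (α/100)·m·U·1000/V;  BU:GU = IBU/GP
U = 1.65·0.000125^(56/1000)·(1−e^(−0.04·47))/4.15 = 0.2037
IBU = (14.6/100)·74·0.2037·1000/23.9 = 92.0753
BU:GU = 92.0753/56

1.6442


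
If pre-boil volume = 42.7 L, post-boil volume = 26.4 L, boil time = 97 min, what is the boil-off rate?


rate = (V_pre − V_post) / (t_min/60)
rate = (42.7 − 26.4) / (97/60)

10.0825 L/hr


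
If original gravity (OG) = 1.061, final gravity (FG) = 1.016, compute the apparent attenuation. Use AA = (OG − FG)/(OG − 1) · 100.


AA = (1.061 − 1.016)/(1.061 − 1) · 100

73.7705 %


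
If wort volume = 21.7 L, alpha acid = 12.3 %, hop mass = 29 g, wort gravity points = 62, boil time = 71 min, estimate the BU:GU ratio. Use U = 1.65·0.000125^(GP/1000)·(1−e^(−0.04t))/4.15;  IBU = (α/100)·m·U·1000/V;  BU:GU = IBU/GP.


U = 1.65·0.000125^(62/1000)·(1−e^(−0.04·71))/4.15 = 0.2144
IBU = (12.3/100)·29·0.2144·1000/21.7 = 35.2486
BU:GU = 35.2486/62

0.5685


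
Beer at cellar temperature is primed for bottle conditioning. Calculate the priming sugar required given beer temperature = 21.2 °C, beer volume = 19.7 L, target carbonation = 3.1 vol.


residual = 14.695·(0.01821 + 0.09011·e^(−0.04·T));  sugar = (target − residual)·4.0·V
residual = 14.695·(0.01821 + 0.09011·e^(−0.04·21.2)) = 0.8347
sugar = (3.1 − 0.8347)·4.0·19.7

178.5058 g


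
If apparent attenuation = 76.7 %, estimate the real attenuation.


RA = AA · 0.8192
RA = 76.7 · 0.8192

62.8326 %


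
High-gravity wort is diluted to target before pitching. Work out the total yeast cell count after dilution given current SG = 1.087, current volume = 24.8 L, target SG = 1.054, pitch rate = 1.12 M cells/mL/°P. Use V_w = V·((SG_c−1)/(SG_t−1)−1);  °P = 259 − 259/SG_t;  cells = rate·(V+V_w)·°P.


V_w = 24.8·((1.087−1)/(1.054−1)−1) = 15.1556
V_final = 24.8 + 15.1556 = 39.9556
°P = 259 − 259/1.054 = 13.2694
cells = 1.12·39.9556·13.2694

593.8108 billion cells


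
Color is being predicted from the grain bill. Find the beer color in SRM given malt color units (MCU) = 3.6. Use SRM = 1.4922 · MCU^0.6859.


SRM = 1.4922 · 3.6^0.6859

3.5925 SRM


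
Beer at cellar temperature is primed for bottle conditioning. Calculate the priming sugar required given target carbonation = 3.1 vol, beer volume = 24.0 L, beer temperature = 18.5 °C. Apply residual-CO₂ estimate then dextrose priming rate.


residual = 14.695·(0.01821 + 0.09011·e^(−0.04·T));  sugar = (target − residual)·4.0·V
residual = 14.695·(0.01821 + 0.09011·e^(−0.04·18.5)) = 0.8994
sugar = (3.1 − 0.8994)·4.0·24.0

211.2601 g


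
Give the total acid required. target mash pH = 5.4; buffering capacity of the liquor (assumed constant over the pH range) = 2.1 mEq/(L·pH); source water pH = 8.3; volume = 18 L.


acid = buffering capacity · (pH_source − pH_target) · V
acid = 2.1 · (8.3 − 5.4) · 18

109.6200 mEq


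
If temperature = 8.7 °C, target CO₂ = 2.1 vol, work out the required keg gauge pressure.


psi = vols/(0.01821 + 0.09011·e^(−0.04·T)) − 14.695
psi = 2.1/(0.01821 + 0.09011·e^(−0.04·8.7)) − 14.695

10.9659 psi


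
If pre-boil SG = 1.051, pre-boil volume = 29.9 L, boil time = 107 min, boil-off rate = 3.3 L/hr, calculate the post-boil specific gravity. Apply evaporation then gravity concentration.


V_post = V_pre − rate·(t/60);  SG_post = 1 + (SG_pre−1)·V_pre/V_post
V_post = 29.9 − 3.3·(107/60) = 24.0150
SG_post = 1 + (1.051 − 1)·29.9/24.0150

1.0635


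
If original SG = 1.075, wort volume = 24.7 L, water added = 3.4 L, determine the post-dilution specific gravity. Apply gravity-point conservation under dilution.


SG_new = 1 + (SG_old − 1)·V_old/(V_old + V_water)
pts = (1.075 − 1)·1000·24.7/(24.7 + 3.4) = 65.9253
SG_new = 1 + 65.9253/1000

1.0659


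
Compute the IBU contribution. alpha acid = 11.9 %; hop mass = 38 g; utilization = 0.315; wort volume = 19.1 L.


IBU = (α/100)·mass·U·1000 / V
IBU = (11.9/100)·38·0.315·1000 / 19.1

74.5775 IBU


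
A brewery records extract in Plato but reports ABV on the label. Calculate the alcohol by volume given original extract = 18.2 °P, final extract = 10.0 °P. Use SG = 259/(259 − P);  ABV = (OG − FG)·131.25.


OG = 259/(259 − 18.2) = 1.0756
FG = 259/(259 − 10.0) = 1.0402
ABV = (1.0756 − 1.0402)·131.25

4.6490 % ABV


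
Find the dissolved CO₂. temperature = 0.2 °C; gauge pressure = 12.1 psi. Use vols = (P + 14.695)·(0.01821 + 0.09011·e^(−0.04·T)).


vols = (12.1 + 14.695)·(0.01821 + 0.09011·e^(−0.04·0.2))

2.8832 volumes


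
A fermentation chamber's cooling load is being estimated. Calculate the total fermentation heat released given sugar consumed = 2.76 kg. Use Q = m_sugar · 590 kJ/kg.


Q = 2.76 · 590

1628.4000 kJ


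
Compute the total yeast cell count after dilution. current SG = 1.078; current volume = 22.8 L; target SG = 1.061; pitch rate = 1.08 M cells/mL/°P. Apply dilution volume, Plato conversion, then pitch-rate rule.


V_w = V·((SG_c−1)/(SG_t−1)−1);  °P = 259 − 259/SG_t;  cells = rate·(V+V_w)·°P
V_w = 22.8·((1.078−1)/(1.061−1)−1) = 6.3541
V_final = 22.8 + 6.3541 = 29.1541
°P = 259 − 259/1.061 = 14.8907
cells = 1.08·29.1541·14.8907

468.8540 billion cells


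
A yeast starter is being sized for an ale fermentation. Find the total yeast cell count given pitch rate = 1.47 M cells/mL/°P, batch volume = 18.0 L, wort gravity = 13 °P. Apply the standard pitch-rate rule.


cells (billions) = rate · V_L · °P
cells = 1.47 · 18.0 · 13

343.9800 billion cells


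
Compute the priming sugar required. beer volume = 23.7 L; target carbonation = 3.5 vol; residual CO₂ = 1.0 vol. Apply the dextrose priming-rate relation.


sugar = (target − residual)·4.0·V
sugar = (3.5 − 1.0)·4.0·23.7

237.0000 g


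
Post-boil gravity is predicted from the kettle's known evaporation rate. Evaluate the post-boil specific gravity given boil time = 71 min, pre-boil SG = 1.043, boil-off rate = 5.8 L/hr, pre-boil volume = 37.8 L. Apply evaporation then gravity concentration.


V_post = V_pre − rate·(t/60);  SG_post = 1 + (SG_pre−1)·V_pre/V_post
V_post = 37.8 − 5.8·(71/60) = 30.9367
SG_post = 1 + (1.043 − 1)·37.8/30.9367

1.0525


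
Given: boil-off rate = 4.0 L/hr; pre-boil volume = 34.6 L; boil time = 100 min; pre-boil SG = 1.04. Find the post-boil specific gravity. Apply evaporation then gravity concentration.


V_post = V_pre − rate·(t/60);  SG_post = 1 + (SG_pre−1)·V_pre/V_post
V_post = 34.6 − 4.0·(100/60) = 27.9333
SG_post = 1 + (1.04 − 1)·34.6/27.9333

1.0495


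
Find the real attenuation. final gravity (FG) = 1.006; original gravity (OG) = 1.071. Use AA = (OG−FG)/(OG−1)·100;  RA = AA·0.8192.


AA = (1.071 − 1.006)/(1.071 − 1)·100 = 91.5493
RA = 91.5493·0.8192

74.9972 %


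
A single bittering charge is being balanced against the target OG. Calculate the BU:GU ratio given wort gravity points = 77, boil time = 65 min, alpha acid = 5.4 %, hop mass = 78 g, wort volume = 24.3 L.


U = 1.65·0.000125^(GP/1000)·(1−e^(−0.04t))/4.15;  IBU = (α/100)·m·U·1000/V;  BU:GU = IBU/GP
U = 1.65·0.000125^(77/1000)·(1−e^(−0.04·65))/4.15 = 0.1842
IBU = (5.4/100)·78·0.1842·1000/24.3 = 31.9347
BU:GU = 31.9347/77

0.4147


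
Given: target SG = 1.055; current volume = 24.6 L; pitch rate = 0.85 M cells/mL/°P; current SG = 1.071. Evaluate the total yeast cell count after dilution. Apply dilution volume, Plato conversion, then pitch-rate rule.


V_w = V·((SG_c−1)/(SG_t−1)−1);  °P = 259 − 259/SG_t;  cells = rate·(V+V_w)·°P
V_w = 24.6·((1.071−1)/(1.055−1)−1) = 7.1564
V_final = 24.6 + 7.1564 = 31.7564
°P = 259 − 259/1.055 = 13.5024
cells = 0.85·31.7564·13.5024

364.4682 billion cells


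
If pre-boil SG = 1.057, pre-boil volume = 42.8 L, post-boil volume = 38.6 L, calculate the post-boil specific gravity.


SG_post = 1 + (SG_pre − 1)·V_pre/V_post
pts_pre = (1.057 − 1)·1000 = 57.0000
pts_post = 57.0000·42.8/38.6 = 63.2021
SG_post = 1 + 63.2021/1000

1.0632


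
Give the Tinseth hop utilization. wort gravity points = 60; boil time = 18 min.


U = 1.65·0.000125^(GP/1000) · (1 − e^(−0.04·t))/4.15
bigness = 1.65·0.000125^(60/1000) = 0.9623
boil_factor = (1 − e^(−0.04·18))/4.15 = 0.1237
U = 0.9623 · 0.1237

0.1190


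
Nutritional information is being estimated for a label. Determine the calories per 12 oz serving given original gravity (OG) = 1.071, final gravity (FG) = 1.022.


ABW = (OG−FG)·131.25·0.79/FG;  °P = 259 − 259/SG (for OG→OE and FG→AE);  RE = 0.1808·OE + 0.8192·AE;  Cal = (6.9·ABW + 4·(RE−0.1))·FG·3.55
ABW = (1.071 − 1.022)·131.25·0.79/1.022 = 4.9713
OE = 259 − 259/1.071 = 17.1699 °P
AE = 259 − 259/1.022 = 5.5753 °P
RE = 0.1808·17.1699 + 0.8192·5.5753 = 7.6716 °P
Cal = (6.9·4.9713 + 4·(7.6716−0.1))·1.022·3.55

234.3342 kcal


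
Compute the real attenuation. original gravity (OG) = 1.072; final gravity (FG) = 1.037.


AA = (OG−FG)/(OG−1)·100;  RA = AA·0.8192
AA = (1.072 − 1.037)/(1.072 − 1)·100 = 48.6111
RA = 48.6111·0.8192

39.8222 %


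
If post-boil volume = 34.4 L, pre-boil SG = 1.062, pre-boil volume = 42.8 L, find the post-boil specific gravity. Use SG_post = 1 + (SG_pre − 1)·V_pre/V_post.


pts_pre = (1.062 − 1)·1000 = 62.0000
pts_post = 62.0000·42.8/34.4 = 77.1395
SG_post = 1 + 77.1395/1000

1.0771


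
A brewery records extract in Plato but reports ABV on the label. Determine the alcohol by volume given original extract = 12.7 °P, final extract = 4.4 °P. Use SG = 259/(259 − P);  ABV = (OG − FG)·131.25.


OG = 259/(259 − 12.7) = 1.0516
FG = 259/(259 − 4.4) = 1.0173
ABV = (1.0516 − 1.0173)·131.25

4.4994 % ABV


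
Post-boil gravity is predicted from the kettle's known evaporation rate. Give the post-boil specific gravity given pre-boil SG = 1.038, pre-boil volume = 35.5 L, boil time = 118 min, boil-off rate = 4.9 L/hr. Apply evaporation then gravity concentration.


V_post = V_pre − rate·(t/60);  SG_post = 1 + (SG_pre−1)·V_pre/V_post
V_post = 35.5 − 4.9·(118/60) = 25.8633
SG_post = 1 + (1.038 − 1)·35.5/25.8633

1.0522


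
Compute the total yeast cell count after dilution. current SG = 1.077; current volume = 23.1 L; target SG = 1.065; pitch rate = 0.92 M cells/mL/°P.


V_w = V·((SG_c−1)/(SG_t−1)−1);  °P = 259 − 259/SG_t;  cells = rate·(V+V_w)·°P
V_w = 23.1·((1.077−1)/(1.065−1)−1) = 4.2646
V_final = 23.1 + 4.2646 = 27.3646
°P = 259 − 259/1.065 = 15.8075
cells = 0.92·27.3646·15.8075

397.9612 billion cells


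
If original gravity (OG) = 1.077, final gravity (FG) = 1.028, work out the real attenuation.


AA = (OG−FG)/(OG−1)·100;  RA = AA·0.8192
AA = (1.077 − 1.028)/(1.077 − 1)·100 = 63.6364
RA = 63.6364·0.8192

52.1309 %


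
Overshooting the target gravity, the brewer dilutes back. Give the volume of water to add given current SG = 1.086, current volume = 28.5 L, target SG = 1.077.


V_water = V·((SG_curr − 1)/(SG_target − 1) − 1)
V_water = 28.5·((1.086 − 1)/(1.077 − 1) − 1)

3.3312 L


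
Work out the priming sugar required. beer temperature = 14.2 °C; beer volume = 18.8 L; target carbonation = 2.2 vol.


residual = 14.695·(0.01821 + 0.09011·e^(−0.04·T));  sugar = (target − residual)·4.0·V
residual = 14.695·(0.01821 + 0.09011·e^(−0.04·14.2)) = 1.0179
sugar = (2.2 − 1.0179)·4.0·18.8

88.8905 g


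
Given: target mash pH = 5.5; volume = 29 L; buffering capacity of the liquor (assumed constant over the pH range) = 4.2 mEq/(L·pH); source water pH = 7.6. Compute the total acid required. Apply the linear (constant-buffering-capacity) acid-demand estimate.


acid = buffering capacity · (pH_source − pH_target) · V
acid = 4.2 · (7.6 − 5.5) · 29

255.7800 mEq


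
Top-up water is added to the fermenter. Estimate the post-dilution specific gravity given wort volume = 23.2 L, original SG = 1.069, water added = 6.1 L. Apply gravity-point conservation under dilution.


SG_new = 1 + (SG_old − 1)·V_old/(V_old + V_water)
pts = (1.069 − 1)·1000·23.2/(23.2 + 6.1) = 54.6348
SG_new = 1 + 54.6348/1000

1.0546


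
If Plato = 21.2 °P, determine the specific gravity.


SG = 259/(259 − P)
SG = 259/(259 − 21.2)

1.0892


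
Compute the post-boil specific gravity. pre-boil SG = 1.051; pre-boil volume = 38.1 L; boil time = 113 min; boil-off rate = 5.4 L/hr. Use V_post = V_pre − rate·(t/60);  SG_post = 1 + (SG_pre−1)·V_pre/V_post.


V_post = 38.1 − 5.4·(113/60) = 27.9300
SG_post = 1 + (1.051 − 1)·38.1/27.9300

1.0696


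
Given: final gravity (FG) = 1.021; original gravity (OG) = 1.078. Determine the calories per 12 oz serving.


ABW = (OG−FG)·131.25·0.79/FG;  °P = 259 − 259/SG (for OG→OE and FG→AE);  RE = 0.1808·OE + 0.8192·AE;  Cal = (6.9·ABW + 4·(RE−0.1))·FG·3.55
ABW = (1.078 − 1.021)·131.25·0.79/1.021 = 5.7886
OE = 259 − 259/1.078 = 18.7403 °P
AE = 259 − 259/1.021 = 5.3271 °P
RE = 0.1808·18.7403 + 0.8192·5.3271 = 7.7522 °P
Cal = (6.9·5.7886 + 4·(7.7522−0.1))·1.021·3.55

255.7135 kcal


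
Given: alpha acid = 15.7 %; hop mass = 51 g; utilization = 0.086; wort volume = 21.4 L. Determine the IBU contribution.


IBU = (α/100)·mass·U·1000 / V
IBU = (15.7/100)·51·0.086·1000 / 21.4

32.1777 IBU


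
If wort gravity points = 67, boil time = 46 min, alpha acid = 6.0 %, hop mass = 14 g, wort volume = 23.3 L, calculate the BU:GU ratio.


U = 1.65·0.000125^(GP/1000)·(1−e^(−0.04t))/4.15;  IBU = (α/100)·m·U·1000/V;  BU:GU = IBU/GP
U = 1.65·0.000125^(67/1000)·(1−e^(−0.04·46))/4.15 = 0.1832
IBU = (6.0/100)·14·0.1832·1000/23.3 = 6.6030
BU:GU = 6.6030/67

0.0986


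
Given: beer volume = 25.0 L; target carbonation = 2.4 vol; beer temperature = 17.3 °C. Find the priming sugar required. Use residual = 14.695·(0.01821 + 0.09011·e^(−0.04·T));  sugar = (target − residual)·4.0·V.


residual = 14.695·(0.01821 + 0.09011·e^(−0.04·17.3)) = 0.9304
sugar = (2.4 − 0.9304)·4.0·25.0

146.9561 g


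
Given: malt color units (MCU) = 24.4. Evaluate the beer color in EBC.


SRM = 1.4922·MCU^0.6859;  EBC = SRM·1.97
SRM = 1.4922·24.4^0.6859 = 13.3487
EBC = 13.3487·1.97

26.2969 EBC


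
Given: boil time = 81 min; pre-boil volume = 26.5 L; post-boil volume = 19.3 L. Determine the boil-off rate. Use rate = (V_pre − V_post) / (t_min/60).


rate = (26.5 − 19.3) / (81/60)

5.3333 L/hr


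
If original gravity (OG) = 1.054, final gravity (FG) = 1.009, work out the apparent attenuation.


AA = (OG − FG)/(OG − 1) · 100
AA = (1.054 − 1.009)/(1.054 − 1) · 100

83.3333 %


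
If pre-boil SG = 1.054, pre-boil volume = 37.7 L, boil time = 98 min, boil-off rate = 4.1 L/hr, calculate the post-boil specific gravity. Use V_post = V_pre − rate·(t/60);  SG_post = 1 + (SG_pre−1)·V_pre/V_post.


V_post = 37.7 − 4.1·(98/60) = 31.0033
SG_post = 1 + (1.054 − 1)·37.7/31.0033

1.0657


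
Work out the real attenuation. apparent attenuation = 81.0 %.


RA = AA · 0.8192
RA = 81.0 · 0.8192

66.3552 %


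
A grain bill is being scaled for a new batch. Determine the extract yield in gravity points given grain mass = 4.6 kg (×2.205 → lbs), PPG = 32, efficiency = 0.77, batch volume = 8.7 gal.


points = lbs × PPG × eff / vol
lbs = 4.6 × 2.205 = 10.1430
points = 10.1430 × 32 × 0.77 / 8.7

28.7268 points


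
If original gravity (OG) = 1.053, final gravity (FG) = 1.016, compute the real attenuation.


AA = (OG−FG)/(OG−1)·100;  RA = AA·0.8192
AA = (1.053 − 1.016)/(1.053 − 1)·100 = 69.8113
RA = 69.8113·0.8192

57.1894 %


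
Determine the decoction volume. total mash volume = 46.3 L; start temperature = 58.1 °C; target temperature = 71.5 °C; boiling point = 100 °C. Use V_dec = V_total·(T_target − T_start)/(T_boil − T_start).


V_dec = 46.3·(71.5 − 58.1)/(100 − 58.1)

14.8072 L


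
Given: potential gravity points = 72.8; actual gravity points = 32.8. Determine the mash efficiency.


efficiency = actual / potential × 100
efficiency = 32.8 / 72.8 × 100

45.0549 %


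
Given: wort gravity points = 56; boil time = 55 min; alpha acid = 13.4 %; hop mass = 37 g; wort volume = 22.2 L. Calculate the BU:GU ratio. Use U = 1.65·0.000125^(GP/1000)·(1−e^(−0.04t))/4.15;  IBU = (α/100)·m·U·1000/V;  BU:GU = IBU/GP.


U = 1.65·0.000125^(56/1000)·(1−e^(−0.04·55))/4.15 = 0.2137
IBU = (13.4/100)·37·0.2137·1000/22.2 = 47.7325
BU:GU = 47.7325/56

0.8524


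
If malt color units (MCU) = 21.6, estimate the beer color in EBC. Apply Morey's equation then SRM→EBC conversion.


SRM = 1.4922·MCU^0.6859;  EBC = SRM·1.97
SRM = 1.4922·21.6^0.6859 = 12.2780
EBC = 12.2780·1.97

24.1877 EBC


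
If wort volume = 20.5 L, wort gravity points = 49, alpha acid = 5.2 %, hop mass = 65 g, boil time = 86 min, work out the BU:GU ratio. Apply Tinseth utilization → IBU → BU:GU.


U = 1.65·0.000125^(GP/1000)·(1−e^(−0.04t))/4.15;  IBU = (α/100)·m·U·1000/V;  BU:GU = IBU/GP
U = 1.65·0.000125^(49/1000)·(1−e^(−0.04·86))/4.15 = 0.2478
IBU = (5.2/100)·65·0.2478·1000/20.5 = 40.8501
BU:GU = 40.8501/49

0.8337


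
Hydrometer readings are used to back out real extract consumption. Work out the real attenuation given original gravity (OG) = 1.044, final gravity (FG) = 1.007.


AA = (OG−FG)/(OG−1)·100;  RA = AA·0.8192
AA = (1.044 − 1.007)/(1.044 − 1)·100 = 84.0909
RA = 84.0909·0.8192

68.8873 %


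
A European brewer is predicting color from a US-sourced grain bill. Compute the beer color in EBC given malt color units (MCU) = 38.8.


SRM = 1.4922·MCU^0.6859;  EBC = SRM·1.97
SRM = 1.4922·38.8^0.6859 = 18.3488
EBC = 18.3488·1.97

36.1471 EBC


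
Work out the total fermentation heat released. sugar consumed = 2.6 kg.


Q = m_sugar · 590 kJ/kg
Q = 2.6 · 590

1534.0000 kJ


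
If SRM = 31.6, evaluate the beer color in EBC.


EBC = SRM · 1.97
EBC = 31.6 · 1.97

62.2520 EBC


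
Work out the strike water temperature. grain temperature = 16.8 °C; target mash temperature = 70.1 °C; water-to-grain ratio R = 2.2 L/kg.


T_strike = (0.41/R)·(T_mash − T_grain) + T_mash
T_strike = (0.41/2.2)·(70.1 − 16.8) + 70.1

80.0332 °C


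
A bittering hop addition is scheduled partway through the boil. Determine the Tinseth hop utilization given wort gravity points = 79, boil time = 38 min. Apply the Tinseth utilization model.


U = 1.65·0.000125^(GP/1000) · (1 − e^(−0.04·t))/4.15
bigness = 1.65·0.000125^(79/1000) = 0.8112
boil_factor = (1 − e^(−0.04·38))/4.15 = 0.1883
U = 0.8112 · 0.1883

0.1527


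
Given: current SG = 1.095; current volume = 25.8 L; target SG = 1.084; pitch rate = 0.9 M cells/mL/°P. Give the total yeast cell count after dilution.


V_w = V·((SG_c−1)/(SG_t−1)−1);  °P = 259 − 259/SG_t;  cells = rate·(V+V_w)·°P
V_w = 25.8·((1.095−1)/(1.084−1)−1) = 3.3786
V_final = 25.8 + 3.3786 = 29.1786
°P = 259 − 259/1.084 = 20.0701
cells = 0.9·29.1786·20.0701

527.0554 billion cells


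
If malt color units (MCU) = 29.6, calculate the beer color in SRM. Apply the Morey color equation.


SRM = 1.4922 · MCU^0.6859
SRM = 1.4922 · 29.6^0.6859

15.2400 SRM


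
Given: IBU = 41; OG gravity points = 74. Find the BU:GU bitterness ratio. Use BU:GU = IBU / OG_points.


BU:GU = 41 / 74

0.5541


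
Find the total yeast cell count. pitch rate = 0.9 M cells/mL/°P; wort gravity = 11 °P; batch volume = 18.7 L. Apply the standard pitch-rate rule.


cells (billions) = rate · V_L · °P
cells = 0.9 · 18.7 · 11

185.1300 billion cells


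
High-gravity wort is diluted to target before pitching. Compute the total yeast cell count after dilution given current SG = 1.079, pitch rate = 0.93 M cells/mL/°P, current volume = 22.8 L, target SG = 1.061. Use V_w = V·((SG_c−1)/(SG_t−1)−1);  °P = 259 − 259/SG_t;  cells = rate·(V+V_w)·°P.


V_w = 22.8·((1.079−1)/(1.061−1)−1) = 6.7279
V_final = 22.8 + 6.7279 = 29.5279
°P = 259 − 259/1.061 = 14.8907
cells = 0.93·29.5279·14.8907

408.9114 billion cells


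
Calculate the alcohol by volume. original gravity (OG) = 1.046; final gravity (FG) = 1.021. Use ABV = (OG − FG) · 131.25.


ABV = (1.046 − 1.021) · 131.25

3.2813 % ABV


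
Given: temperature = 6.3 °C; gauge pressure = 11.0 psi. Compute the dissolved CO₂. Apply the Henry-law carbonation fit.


vols = (P + 14.695)·(0.01821 + 0.09011·e^(−0.04·T))
vols = (11.0 + 14.695)·(0.01821 + 0.09011·e^(−0.04·6.3))

2.2675 volumes


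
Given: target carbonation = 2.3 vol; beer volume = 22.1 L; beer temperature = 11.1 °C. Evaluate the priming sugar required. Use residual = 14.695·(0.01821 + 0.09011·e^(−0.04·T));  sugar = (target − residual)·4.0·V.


residual = 14.695·(0.01821 + 0.09011·e^(−0.04·11.1)) = 1.1170
sugar = (2.3 − 1.1170)·4.0·22.1

104.5769 g


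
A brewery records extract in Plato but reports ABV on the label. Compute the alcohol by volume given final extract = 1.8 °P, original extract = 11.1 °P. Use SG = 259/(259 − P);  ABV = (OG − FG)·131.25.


OG = 259/(259 − 11.1) = 1.0448
FG = 259/(259 − 1.8) = 1.0070
ABV = (1.0448 − 1.0070)·131.25

4.9583 % ABV


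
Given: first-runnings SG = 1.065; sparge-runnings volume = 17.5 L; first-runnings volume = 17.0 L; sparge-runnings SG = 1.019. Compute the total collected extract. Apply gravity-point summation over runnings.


total = Σ (SG_i − 1)·1000·V_i
first = (1.065 − 1)·1000·17.0 = 1105.0000
sparge = (1.019 − 1)·1000·17.5 = 332.5000
total = 1105.0000 + 332.5000

1437.5000 gravity·L


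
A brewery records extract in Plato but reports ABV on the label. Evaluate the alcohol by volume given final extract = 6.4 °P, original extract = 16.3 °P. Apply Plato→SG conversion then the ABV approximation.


SG = 259/(259 − P);  ABV = (OG − FG)·131.25
OG = 259/(259 − 16.3) = 1.0672
FG = 259/(259 − 6.4) = 1.0253
ABV = (1.0672 − 1.0253)·131.25

5.4895 % ABV


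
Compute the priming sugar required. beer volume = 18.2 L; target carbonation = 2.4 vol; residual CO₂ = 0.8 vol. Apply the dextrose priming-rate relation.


sugar = (target − residual)·4.0·V
sugar = (2.4 − 0.8)·4.0·18.2

116.4800 g


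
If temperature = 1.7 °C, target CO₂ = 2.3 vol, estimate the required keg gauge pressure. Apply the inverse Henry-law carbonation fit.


psi = vols/(0.01821 + 0.09011·e^(−0.04·T)) − 14.695
psi = 2.3/(0.01821 + 0.09011·e^(−0.04·1.7)) − 14.695

7.7668 psi


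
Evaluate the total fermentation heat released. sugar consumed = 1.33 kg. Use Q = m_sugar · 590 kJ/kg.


Q = 1.33 · 590

784.7000 kJ


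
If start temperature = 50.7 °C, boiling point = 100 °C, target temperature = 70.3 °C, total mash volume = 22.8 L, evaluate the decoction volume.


V_dec = V_total·(T_target − T_start)/(T_boil − T_start)
V_dec = 22.8·(70.3 − 50.7)/(100 − 50.7)

9.0645 L


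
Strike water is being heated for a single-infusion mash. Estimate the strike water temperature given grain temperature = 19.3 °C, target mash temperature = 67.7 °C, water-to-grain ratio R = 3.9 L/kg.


T_strike = (0.41/R)·(T_mash − T_grain) + T_mash
T_strike = (0.41/3.9)·(67.7 − 19.3) + 67.7

72.7882 °C


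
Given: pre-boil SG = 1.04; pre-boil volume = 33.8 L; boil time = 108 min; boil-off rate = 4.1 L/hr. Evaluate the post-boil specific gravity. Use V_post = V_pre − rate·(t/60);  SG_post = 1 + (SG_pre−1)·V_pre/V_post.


V_post = 33.8 − 4.1·(108/60) = 26.4200
SG_post = 1 + (1.04 − 1)·33.8/26.4200

1.0512


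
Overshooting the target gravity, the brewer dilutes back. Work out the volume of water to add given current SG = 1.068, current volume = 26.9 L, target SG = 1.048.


V_water = V·((SG_curr − 1)/(SG_target − 1) − 1)
V_water = 26.9·((1.068 − 1)/(1.048 − 1) − 1)

11.2083 L


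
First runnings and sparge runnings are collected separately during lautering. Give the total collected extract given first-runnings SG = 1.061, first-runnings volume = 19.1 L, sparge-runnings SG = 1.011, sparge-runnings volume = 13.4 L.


total = Σ (SG_i − 1)·1000·V_i
first = (1.061 − 1)·1000·19.1 = 1165.1000
sparge = (1.011 − 1)·1000·13.4 = 147.4000
total = 1165.1000 + 147.4000

1312.5000 gravity·L


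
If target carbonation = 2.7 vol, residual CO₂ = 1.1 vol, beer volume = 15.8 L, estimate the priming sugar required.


sugar = (target − residual)·4.0·V
sugar = (2.7 − 1.1)·4.0·15.8

101.1200 g


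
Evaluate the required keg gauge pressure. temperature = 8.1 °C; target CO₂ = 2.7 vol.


psi = vols/(0.01821 + 0.09011·e^(−0.04·T)) − 14.695
psi = 2.7/(0.01821 + 0.09011·e^(−0.04·8.1)) − 14.695

17.6861 psi


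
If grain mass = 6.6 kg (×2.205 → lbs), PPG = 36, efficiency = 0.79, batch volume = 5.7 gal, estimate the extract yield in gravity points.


points = lbs × PPG × eff / vol
lbs = 6.6 × 2.205 = 14.5530
points = 14.5530 × 36 × 0.79 / 5.7

72.6118 points


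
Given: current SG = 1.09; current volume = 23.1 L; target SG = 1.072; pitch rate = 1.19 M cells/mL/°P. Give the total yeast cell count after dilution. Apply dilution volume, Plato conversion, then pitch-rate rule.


V_w = V·((SG_c−1)/(SG_t−1)−1);  °P = 259 − 259/SG_t;  cells = rate·(V+V_w)·°P
V_w = 23.1·((1.09−1)/(1.072−1)−1) = 5.7750
V_final = 23.1 + 5.7750 = 28.8750
°P = 259 − 259/1.072 = 17.3955
cells = 1.19·28.8750·17.3955

597.7319 billion cells


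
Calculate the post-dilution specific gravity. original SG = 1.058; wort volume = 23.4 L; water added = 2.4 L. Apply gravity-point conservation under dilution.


SG_new = 1 + (SG_old − 1)·V_old/(V_old + V_water)
pts = (1.058 − 1)·1000·23.4/(23.4 + 2.4) = 52.6047
SG_new = 1 + 52.6047/1000

1.0526


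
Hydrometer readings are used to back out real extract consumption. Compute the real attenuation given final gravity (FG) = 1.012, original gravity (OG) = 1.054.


AA = (OG−FG)/(OG−1)·100;  RA = AA·0.8192
AA = (1.054 − 1.012)/(1.054 − 1)·100 = 77.7778
RA = 77.7778·0.8192

63.7156 %


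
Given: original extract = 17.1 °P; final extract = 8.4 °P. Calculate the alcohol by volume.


SG = 259/(259 − P);  ABV = (OG − FG)·131.25
OG = 259/(259 − 17.1) = 1.0707
FG = 259/(259 − 8.4) = 1.0335
ABV = (1.0707 − 1.0335)·131.25

4.8787 % ABV


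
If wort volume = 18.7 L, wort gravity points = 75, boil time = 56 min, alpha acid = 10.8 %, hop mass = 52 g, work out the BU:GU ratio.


U = 1.65·0.000125^(GP/1000)·(1−e^(−0.04t))/4.15;  IBU = (α/100)·m·U·1000/V;  BU:GU = IBU/GP
U = 1.65·0.000125^(75/1000)·(1−e^(−0.04·56))/4.15 = 0.1811
IBU = (10.8/100)·52·0.1811·1000/18.7 = 54.3756
BU:GU = 54.3756/75

0.7250


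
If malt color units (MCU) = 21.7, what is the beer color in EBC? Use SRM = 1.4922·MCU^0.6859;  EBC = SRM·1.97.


SRM = 1.4922·21.7^0.6859 = 12.3170
EBC = 12.3170·1.97

24.2645 EBC


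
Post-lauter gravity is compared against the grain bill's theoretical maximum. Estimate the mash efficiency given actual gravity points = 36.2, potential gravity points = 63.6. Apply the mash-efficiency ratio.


efficiency = actual / potential × 100
efficiency = 36.2 / 63.6 × 100

56.9182 %


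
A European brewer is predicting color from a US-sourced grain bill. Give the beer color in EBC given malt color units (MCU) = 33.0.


SRM = 1.4922·MCU^0.6859;  EBC = SRM·1.97
SRM = 1.4922·33.0^0.6859 = 16.4201
EBC = 16.4201·1.97

32.3476 EBC


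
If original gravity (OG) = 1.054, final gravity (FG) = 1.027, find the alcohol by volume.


ABV = (OG − FG) · 131.25
ABV = (1.054 − 1.027) · 131.25

3.5438 % ABV


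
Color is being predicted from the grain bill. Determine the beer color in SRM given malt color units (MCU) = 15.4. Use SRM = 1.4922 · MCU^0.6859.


SRM = 1.4922 · 15.4^0.6859

9.7353 SRM


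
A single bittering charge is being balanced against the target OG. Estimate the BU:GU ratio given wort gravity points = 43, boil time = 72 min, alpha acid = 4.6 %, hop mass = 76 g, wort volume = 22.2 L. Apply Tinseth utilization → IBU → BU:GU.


U = 1.65·0.000125^(GP/1000)·(1−e^(−0.04t))/4.15;  IBU = (α/100)·m·U·1000/V;  BU:GU = IBU/GP
U = 1.65·0.000125^(43/1000)·(1−e^(−0.04·72))/4.15 = 0.2550
IBU = (4.6/100)·76·0.2550·1000/22.2 = 40.1542
BU:GU = 40.1542/43

0.9338


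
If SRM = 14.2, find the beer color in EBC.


EBC = SRM · 1.97
EBC = 14.2 · 1.97

27.9740 EBC


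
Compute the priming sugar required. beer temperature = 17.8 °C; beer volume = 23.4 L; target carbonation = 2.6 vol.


residual = 14.695·(0.01821 + 0.09011·e^(−0.04·T));  sugar = (target − residual)·4.0·V
residual = 14.695·(0.01821 + 0.09011·e^(−0.04·17.8)) = 0.9173
sugar = (2.6 − 0.9173)·4.0·23.4

157.4994 g


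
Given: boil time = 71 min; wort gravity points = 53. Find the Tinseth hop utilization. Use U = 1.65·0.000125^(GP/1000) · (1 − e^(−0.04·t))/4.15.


bigness = 1.65·0.000125^(53/1000) = 1.0248
boil_factor = (1 − e^(−0.04·71))/4.15 = 0.2269
U = 1.0248 · 0.2269

0.2325


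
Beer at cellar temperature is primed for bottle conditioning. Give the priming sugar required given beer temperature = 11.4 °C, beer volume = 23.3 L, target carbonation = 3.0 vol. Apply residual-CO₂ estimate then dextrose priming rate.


residual = 14.695·(0.01821 + 0.09011·e^(−0.04·T));  sugar = (target − residual)·4.0·V
residual = 14.695·(0.01821 + 0.09011·e^(−0.04·11.4)) = 1.1069
sugar = (3.0 − 1.1069)·4.0·23.3

176.4396 g


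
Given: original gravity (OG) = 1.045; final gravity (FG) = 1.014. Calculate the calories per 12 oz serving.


ABW = (OG−FG)·131.25·0.79/FG;  °P = 259 − 259/SG (for OG→OE and FG→AE);  RE = 0.1808·OE + 0.8192·AE;  Cal = (6.9·ABW + 4·(RE−0.1))·FG·3.55
ABW = (1.045 − 1.014)·131.25·0.79/1.014 = 3.1699
OE = 259 − 259/1.045 = 11.1531 °P
AE = 259 − 259/1.014 = 3.5759 °P
RE = 0.1808·11.1531 + 0.8192·3.5759 = 4.9459 °P
Cal = (6.9·3.1699 + 4·(4.9459−0.1))·1.014·3.55

148.5096 kcal


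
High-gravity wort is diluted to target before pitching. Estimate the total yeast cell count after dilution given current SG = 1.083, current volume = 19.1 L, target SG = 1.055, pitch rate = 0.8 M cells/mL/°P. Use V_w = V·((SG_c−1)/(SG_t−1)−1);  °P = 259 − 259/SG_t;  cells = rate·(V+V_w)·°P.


V_w = 19.1·((1.083−1)/(1.055−1)−1) = 9.7236
V_final = 19.1 + 9.7236 = 28.8236
°P = 259 − 259/1.055 = 13.5024
cells = 0.8·28.8236·13.5024

311.3499 billion cells
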